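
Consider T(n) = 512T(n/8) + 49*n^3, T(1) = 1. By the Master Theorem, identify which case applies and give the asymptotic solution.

a=512, b=8, f(n)=49*n^3.
log_8(512) = 3, so n^(log_b(a)) = n^3.
f(n) = Theta(n^3), so Case 2 applies.
T(n) = Theta(n^3 log n).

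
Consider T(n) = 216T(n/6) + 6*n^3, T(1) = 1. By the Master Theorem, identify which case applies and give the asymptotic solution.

a=216, b=6, f(n)=6*n^3.
log_6(216) = 3, so n^(log_b(a)) = n^3.
f(n) = Theta(n^3), so Case 2 applies.
T(n) = Theta(n^3 log n).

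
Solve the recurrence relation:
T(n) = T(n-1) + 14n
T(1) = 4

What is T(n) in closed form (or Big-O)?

Unrolling: T(n) = 4 + 14*(2 + 3 + ... + n) = 4 + 14*(n(n+1)/2 - 1) = O(n^2).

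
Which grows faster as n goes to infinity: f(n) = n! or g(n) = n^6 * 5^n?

f(n) = n! grows faster: by Stirling n! ~ (n/e)^n sqrt(2*pi*n); (n/e)^n eventually dominates n^6 * 5^n.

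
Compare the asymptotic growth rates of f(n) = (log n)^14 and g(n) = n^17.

g(n) = n^17 grows faster: any positive polynomial dominates any polylog.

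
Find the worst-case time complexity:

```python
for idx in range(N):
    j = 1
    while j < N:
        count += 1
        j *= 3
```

Time complexity: O(n log n).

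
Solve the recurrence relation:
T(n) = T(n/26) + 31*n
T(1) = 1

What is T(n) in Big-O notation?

Geometric series: 31*n*(1 + 1/26 + 1/26^2 + ...) = O(n). T(n) = O(n).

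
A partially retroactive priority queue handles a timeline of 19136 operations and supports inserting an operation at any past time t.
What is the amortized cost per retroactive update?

Partially retroactive priority queues (Demaine-Iacono-Langerman) allow updates at past times with queries only at the present. With a balanced BST over the m = 19136 timeline events tracking bridges, each retroactive insert or delete is O(log m) amortized.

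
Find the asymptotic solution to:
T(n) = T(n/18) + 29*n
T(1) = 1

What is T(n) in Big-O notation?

Geometric series: 29*n*(1 + 1/18 + 1/18^2 + ...) = O(n). T(n) = O(n).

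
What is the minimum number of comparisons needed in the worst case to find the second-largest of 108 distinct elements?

Lower bound: finding the max needs 108-1 comparisons. By the adversary weight-doubling argument, the max must personally win >= ceil(log_2(108)) = 7 comparisons; the 2nd-largest is among those 7 losers, needing 7-1 more comparisons. Total >= 108-1 + 7-1 = 113. A balanced knockout tournament achieves this.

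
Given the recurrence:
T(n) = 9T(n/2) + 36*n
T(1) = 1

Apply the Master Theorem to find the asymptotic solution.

a=9, b=2, f(n)=36*n. log_2(9) = 3.17. Case 1 of Master Theorem: T(n) = O(n^3.17).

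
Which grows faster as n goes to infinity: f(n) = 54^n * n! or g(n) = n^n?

f(n) = 54^n * n! grows faster: by Stirling n! ~ sqrt(2 pi n)(n/e)^n, so 54^n n! / n^n ~ (54/e)^n sqrt(2 pi n) -> infinity since 54/e > 1.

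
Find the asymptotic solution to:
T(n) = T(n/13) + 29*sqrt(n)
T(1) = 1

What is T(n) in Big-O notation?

Each level contributes sqrt(n/13^k). Geometric series with ratio 1/sqrt(13) < 1 sums to O(sqrt(n)).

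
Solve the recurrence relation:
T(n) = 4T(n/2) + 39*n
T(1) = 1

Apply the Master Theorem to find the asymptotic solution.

a=4, b=2, f(n)=39*n. log_2(4) = 2. Case 1 of Master Theorem: T(n) = O(n^2).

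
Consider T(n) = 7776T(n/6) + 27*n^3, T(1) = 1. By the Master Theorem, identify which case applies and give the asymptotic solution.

a=7776, b=6, f(n)=27*n^3.
log_6(7776) = 5 > 3.
Since f(n) = O(n^3) is polynomially smaller than n^5, Case 1 applies.
T(n) = Theta(n^5).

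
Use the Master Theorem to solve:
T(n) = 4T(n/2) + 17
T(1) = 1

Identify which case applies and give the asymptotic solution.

a=4, b=2, f(n)=17.
log_2(4) = 2 > 0.
Since f(n) = O(n^0) is polynomially smaller than n^2, Case 1 applies.
T(n) = Theta(n^2).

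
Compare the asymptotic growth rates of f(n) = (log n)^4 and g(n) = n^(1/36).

g(n) = n^(1/36) grows faster: any positive power of n dominates any polylog.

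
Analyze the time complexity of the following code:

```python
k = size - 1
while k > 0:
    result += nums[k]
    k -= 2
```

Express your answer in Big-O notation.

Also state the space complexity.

Time complexity: O(n).
Space complexity: O(1).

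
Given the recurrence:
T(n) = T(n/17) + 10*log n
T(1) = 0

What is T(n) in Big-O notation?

Each of the log_17(n) levels adds O(log n). T(n) = O(log^2 n).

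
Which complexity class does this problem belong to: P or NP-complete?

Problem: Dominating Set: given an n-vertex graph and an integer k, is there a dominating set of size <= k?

This problem is NP-complete: reduces from Set Cover (with k part of the input).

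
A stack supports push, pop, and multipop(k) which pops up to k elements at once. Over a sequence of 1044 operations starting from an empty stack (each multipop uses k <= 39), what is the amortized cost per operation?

Each element is pushed exactly once and popped at most once (whether by pop or as part of a multipop). So the total number of individual pops over the whole sequence is at most the number of pushes, which is at most 1044. Total work <= 2 * 1044, hence O(1) amortized per operation.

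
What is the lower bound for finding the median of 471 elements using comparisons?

To find the median of 471 elements, every element must be compared at least once, so the lower bound is Omega(n). The BFPRT algorithm achieves O(n), making this tight.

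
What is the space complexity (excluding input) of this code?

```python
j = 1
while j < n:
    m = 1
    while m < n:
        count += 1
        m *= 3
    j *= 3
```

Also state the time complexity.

Space complexity: O(1).
Only a constant amount of auxiliary storage is used; nothing grows with n.
Time complexity: O(log^2 n).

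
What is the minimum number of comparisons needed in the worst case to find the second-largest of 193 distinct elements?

Lower bound: finding the max needs 193-1 comparisons. By the adversary weight-doubling argument, the max must personally win >= ceil(log_2(193)) = 8 comparisons; the 2nd-largest is among those 8 losers, needing 8-1 more comparisons. Total >= 193-1 + 8-1 = 199. A balanced knockout tournament achieves this.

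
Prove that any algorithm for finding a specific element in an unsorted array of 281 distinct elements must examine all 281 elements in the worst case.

Adversary argument: if the algorithm examines fewer than 281 elements, the adversary places the target in an unexamined position. The algorithm cannot distinguish 'not present' from 'in unexamined position'.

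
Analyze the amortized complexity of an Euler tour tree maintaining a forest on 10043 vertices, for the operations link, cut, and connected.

An Euler tour tree stores each tree's Euler tour as a balanced BST keyed by tour position. On 10043 vertices: link concatenates two tours via O(1) splits/joins of size <= 2*10043 (O(log n)); cut splits the tour at the two occurrences of the edge (O(log n)); connected compares BST roots (O(log n) to find the root). All O(log n) amortized.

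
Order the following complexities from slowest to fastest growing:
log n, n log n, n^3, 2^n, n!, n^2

Ordered by growth rate: log n < n log n < n^2 < n^3 < 2^n < n!.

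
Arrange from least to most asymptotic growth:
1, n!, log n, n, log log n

Ordered by growth rate: 1 < log log n < log n < n < n!.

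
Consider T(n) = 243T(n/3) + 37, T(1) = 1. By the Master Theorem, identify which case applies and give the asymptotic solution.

a=243, b=3, f(n)=37.
log_3(243) = 5 > 0.
Since f(n) = O(n^0) is polynomially smaller than n^5, Case 1 applies.
T(n) = Theta(n^5).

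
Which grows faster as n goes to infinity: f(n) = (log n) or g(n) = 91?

f(n) = (log n) grows faster: any unbounded function dominates a constant.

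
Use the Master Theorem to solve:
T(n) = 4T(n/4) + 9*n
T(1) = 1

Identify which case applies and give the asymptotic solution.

a=4, b=4, f(n)=9*n.
log_4(4) = 1, so n^(log_b(a)) = n.
f(n) = Theta(n), so Case 2 applies.
T(n) = Theta(n log n).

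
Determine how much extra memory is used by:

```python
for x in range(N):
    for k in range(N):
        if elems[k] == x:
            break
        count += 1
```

Space complexity: O(1).
Only a constant amount of auxiliary storage is used; nothing grows with n.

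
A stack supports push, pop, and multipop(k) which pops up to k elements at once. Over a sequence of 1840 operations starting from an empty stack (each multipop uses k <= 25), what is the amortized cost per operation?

Each element is pushed exactly once and popped at most once (whether by pop or as part of a multipop). So the total number of individual pops over the whole sequence is at most the number of pushes, which is at most 1840. Total work <= 2 * 1840, hence O(1) amortized per operation.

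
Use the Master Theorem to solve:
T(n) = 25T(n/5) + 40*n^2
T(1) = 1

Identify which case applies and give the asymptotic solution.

a=25, b=5, f(n)=40*n^2.
log_5(25) = 2, so n^(log_b(a)) = n^2.
f(n) = Theta(n^2), so Case 2 applies.
T(n) = Theta(n^2 log n).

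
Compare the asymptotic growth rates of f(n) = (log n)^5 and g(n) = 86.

f(n) = (log n)^5 grows faster: any unbounded function dominates a constant.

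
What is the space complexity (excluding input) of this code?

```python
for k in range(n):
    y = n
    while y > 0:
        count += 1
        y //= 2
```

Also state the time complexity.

Space complexity: O(1).
Only a constant amount of auxiliary storage is used; nothing grows with n.
Time complexity: O(n log n).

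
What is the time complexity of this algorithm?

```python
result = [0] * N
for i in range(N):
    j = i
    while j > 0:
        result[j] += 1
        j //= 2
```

Time complexity: O(n log n).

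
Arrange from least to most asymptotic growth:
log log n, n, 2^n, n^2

Ordered by growth rate: log log n < n < n^2 < 2^n.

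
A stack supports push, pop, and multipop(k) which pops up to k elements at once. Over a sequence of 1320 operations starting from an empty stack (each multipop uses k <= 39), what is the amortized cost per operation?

Each element is pushed exactly once and popped at most once (whether by pop or as part of a multipop). So the total number of individual pops over the whole sequence is at most the number of pushes, which is at most 1320. Total work <= 2 * 1320, hence O(1) amortized per operation.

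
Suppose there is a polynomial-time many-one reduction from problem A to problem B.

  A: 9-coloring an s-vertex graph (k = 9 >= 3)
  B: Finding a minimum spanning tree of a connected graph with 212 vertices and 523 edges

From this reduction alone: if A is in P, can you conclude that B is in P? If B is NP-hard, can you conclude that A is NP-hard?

A poly-time reduction A <=_p B transfers tractability DOWN (B easy => A easy) and hardness UP (A hard => B hard), not the reverse.
From A in P, the reduction alone does NOT give B in P: any problem in P trivially reduces to SAT, yet SAT is not known to be in P.
From B NP-hard, the reduction alone does NOT give A NP-hard: again, easy problems reduce to hard ones.
(Here in fact A is NP-complete and B is in P, so no such reduction is known -- its existence would imply P = NP; the analysis concerns only what the assumed reduction would or would not let you conclude.)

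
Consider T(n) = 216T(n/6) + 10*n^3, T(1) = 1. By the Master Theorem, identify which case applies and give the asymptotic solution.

a=216, b=6, f(n)=10*n^3.
log_6(216) = 3, so n^(log_b(a)) = n^3.
f(n) = Theta(n^3), so Case 2 applies.
T(n) = Theta(n^3 log n).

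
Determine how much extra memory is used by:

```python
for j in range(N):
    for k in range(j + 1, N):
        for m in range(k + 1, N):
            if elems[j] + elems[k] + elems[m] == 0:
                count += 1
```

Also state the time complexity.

Space complexity: O(1).
Only a constant amount of auxiliary storage is used; nothing grows with n.
Time complexity: O(n^3).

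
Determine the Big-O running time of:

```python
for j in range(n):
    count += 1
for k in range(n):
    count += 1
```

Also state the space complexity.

Time complexity: O(n).
Space complexity: O(1).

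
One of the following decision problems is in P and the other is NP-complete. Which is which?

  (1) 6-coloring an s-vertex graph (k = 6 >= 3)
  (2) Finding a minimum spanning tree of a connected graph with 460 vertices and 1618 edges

(1) is NP-complete: graph k-coloring for k>=3 is NP-complete by reduction from 3-SAT.
(2) is P: Kruskal's / Prim's algorithms run in polynomial time.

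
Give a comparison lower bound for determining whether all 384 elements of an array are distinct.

In the algebraic decision-tree model, the YES region for element distinctness on 384 elements has 384! connected components (one per ordering). Ben-Or's theorem then gives a lower bound of Omega(log(n!)) = Omega(n log n).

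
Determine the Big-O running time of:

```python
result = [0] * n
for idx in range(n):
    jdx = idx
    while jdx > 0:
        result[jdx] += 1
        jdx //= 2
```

Time complexity: O(n log n).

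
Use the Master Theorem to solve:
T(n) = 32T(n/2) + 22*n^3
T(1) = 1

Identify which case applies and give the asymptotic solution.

a=32, b=2, f(n)=22*n^3.
log_2(32) = 5 > 3.
Since f(n) = O(n^3) is polynomially smaller than n^5, Case 1 applies.
T(n) = Theta(n^5).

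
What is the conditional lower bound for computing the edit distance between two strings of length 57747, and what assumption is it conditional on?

Under SETH (the Strong Exponential Time Hypothesis), edit distance on length-57747 strings cannot be computed in O(n^(2-epsilon)) time for any epsilon > 0 (Backurs-Indyk). The reduction is from CNF-SAT via the orthogonal vectors problem.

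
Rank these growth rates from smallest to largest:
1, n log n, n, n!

Ordered by growth rate: 1 < n < n log n < n!.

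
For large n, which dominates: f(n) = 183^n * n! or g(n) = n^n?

f(n) = 183^n * n! grows faster: by Stirling n! ~ sqrt(2 pi n)(n/e)^n, so 183^n n! / n^n ~ (183/e)^n sqrt(2 pi n) -> infinity since 183/e > 1.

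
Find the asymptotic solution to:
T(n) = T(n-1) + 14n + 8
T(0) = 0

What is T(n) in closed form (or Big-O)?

Dominant term in sum is 14*sum(i, i=1..n) = 14*n*(n+1)/2 = O(n^2).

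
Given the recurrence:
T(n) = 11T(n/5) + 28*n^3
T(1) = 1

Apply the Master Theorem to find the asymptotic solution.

a=11, b=5, f(n)=28*n^3. log_5(11) = 1.49 < 3. Case 3: T(n) = O(n^3).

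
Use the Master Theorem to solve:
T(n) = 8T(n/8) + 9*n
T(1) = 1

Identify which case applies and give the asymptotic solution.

a=8, b=8, f(n)=9*n.
log_8(8) = 1, so n^(log_b(a)) = n.
f(n) = Theta(n), so Case 2 applies.
T(n) = Theta(n log n).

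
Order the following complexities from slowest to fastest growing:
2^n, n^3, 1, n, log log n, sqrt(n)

Ordered by growth rate: 1 < log log n < sqrt(n) < n < n^3 < 2^n.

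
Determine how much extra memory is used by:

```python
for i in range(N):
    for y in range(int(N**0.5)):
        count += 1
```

Space complexity: O(1).
Only a constant amount of auxiliary storage is used; nothing grows with n.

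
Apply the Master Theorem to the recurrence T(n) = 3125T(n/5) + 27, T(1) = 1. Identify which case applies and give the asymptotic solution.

a=3125, b=5, f(n)=27.
log_5(3125) = 5 > 0.
Since f(n) = O(n^0) is polynomially smaller than n^5, Case 1 applies.
T(n) = Theta(n^5).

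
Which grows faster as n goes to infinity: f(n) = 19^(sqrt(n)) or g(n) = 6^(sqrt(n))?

f(n) = 19^(sqrt(n)) grows faster: ratio is (19/6)^(sqrt(n)) -> infinity since 19/6 > 1.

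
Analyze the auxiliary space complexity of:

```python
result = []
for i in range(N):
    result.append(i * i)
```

Space complexity: O(n).
Auxiliary storage grows linearly with the input size n in the worst case.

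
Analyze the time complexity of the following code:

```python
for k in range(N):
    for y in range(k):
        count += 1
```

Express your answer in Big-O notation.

Time complexity: O(n^2).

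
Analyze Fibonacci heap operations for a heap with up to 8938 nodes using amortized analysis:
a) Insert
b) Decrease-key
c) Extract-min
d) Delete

Fibonacci heaps use lazy consolidation. Potential function Phi = t + 2m (t = number of trees, m = marked nodes).
- Insert: O(1) actual, Delta Phi = +1 (one new tree) => O(1) amortized.
- Decrease-key: with c cascading cuts, actual cost is O(c); Delta Phi <= c - 2(c-1) + 2 = 4 - c (c new trees; >= c-1 marks cleared; <= 1 new mark). Amortized O(c) + (4 - c) = O(1).
- Extract-min: O(D(n) + t) actual; consolidation drops t to <= D(n)+1, so Delta Phi pays for the t term. D(n) = O(log n) for n = 8938 => O(log n) amortized.
- Delete: decrease-key to -inf then extract-min = O(log n).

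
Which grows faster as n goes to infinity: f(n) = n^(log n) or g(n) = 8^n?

g(n) = 8^n grows faster: take logs: log(n^(log n)) = (log n)^2, log(8^n) = n log 8; n dominates (log n)^2.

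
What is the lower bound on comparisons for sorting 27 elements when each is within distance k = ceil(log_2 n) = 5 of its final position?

Partition the 27 positions into floor(n/k) blocks of k = 5 consecutive positions; any permutation within a block keeps every element within k of its final position, so there are at least (k!)^(n/k) distinguishable inputs. Lower bound: log_2((k!)^(n/k)) = (n/k) * log_2(k!) = Theta(n log k); with k = ceil(log_2 n), this is Omega(n log log n).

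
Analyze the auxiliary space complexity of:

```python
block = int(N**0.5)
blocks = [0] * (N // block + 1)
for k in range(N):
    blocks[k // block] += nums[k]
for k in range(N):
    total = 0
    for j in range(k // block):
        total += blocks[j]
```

Space complexity: O(sqrt(n)).
Storage scales with sqrt(n).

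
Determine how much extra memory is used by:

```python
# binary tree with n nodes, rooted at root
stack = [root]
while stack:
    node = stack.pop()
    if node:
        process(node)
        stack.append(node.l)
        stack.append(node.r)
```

Space complexity: O(n).
Auxiliary storage grows linearly with the input size n in the worst case.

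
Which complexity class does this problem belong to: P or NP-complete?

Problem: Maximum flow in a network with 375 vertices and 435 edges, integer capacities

This problem is in P: Edmonds-Karp / push-relabel run in polynomial time.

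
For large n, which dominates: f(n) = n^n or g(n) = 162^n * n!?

g(n) = 162^n * n! grows faster: by Stirling n! ~ sqrt(2 pi n)(n/e)^n, so 162^n n! / n^n ~ (162/e)^n sqrt(2 pi n) -> infinity since 162/e > 1.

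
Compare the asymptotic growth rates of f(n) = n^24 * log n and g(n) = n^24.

f(n) = n^24 * log n grows faster: extra log n factor -> infinity.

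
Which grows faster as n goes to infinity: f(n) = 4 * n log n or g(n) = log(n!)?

f(n) = 4 * n log n and g(n) = log(n!) are Theta of each other: Stirling: log(n!) = n log n - n + O(log n) = Theta(n log n); the constant 4 doesn't change the Theta class.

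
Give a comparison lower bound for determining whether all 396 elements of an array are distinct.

In the algebraic decision-tree model, the YES region for element distinctness on 396 elements has 396! connected components (one per ordering). Ben-Or's theorem then gives a lower bound of Omega(log(n!)) = Omega(n log n).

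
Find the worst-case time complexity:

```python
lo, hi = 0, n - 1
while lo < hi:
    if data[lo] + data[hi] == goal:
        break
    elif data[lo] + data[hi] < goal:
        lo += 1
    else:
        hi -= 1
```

Time complexity: O(n).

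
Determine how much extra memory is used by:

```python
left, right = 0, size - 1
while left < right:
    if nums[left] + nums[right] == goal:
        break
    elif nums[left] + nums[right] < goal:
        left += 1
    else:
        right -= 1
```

Space complexity: O(1).
Only a constant amount of auxiliary storage is used; nothing grows with n.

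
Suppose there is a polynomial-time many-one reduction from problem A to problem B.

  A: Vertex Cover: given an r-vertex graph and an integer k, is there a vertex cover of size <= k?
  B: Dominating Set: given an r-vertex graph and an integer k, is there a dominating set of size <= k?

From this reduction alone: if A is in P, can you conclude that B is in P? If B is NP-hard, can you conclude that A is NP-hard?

A poly-time reduction A <=_p B transfers tractability DOWN (B easy => A easy) and hardness UP (A hard => B hard), not the reverse.
From A in P, the reduction alone does NOT give B in P: any problem in P trivially reduces to SAT, yet SAT is not known to be in P.
From B NP-hard, the reduction alone does NOT give A NP-hard: again, easy problems reduce to hard ones.
(Here in fact A is NP-complete and B is NP-complete.)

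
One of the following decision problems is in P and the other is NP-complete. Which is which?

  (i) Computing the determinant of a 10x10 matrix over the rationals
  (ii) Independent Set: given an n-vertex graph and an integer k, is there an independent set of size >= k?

(i) is P: Gaussian elimination runs in O(n^3).
(ii) is NP-complete: complement of Clique (with k part of the input).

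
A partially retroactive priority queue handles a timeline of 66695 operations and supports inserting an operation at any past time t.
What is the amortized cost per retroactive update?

Partially retroactive priority queues (Demaine-Iacono-Langerman) allow updates at past times with queries only at the present. With a balanced BST over the m = 66695 timeline events tracking bridges, each retroactive insert or delete is O(log m) amortized.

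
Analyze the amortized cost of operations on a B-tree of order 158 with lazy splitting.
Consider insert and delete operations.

In a B-tree of order 158, a node splits when it has 158 keys. With lazy splitting, we use potential Phi = number of full nodes + number of near-empty nodes. Each split costs O(1) but reduces potential. Between splits, at least 79 insertions must occur in that node. Amortized structural cost is O(1) per operation, plus O(log_158 n) traversal.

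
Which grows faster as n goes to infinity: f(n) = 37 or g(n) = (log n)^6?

g(n) = (log n)^6 grows faster: any unbounded function dominates a constant.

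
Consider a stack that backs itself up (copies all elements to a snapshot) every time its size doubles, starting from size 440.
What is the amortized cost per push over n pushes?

Backups occur at sizes 440, 880, 1760, ..., copying 440 + 880 + 1760 + ... <= 2n elements total (geometric series). Spread over n pushes, the amortized backup cost is O(1) per push.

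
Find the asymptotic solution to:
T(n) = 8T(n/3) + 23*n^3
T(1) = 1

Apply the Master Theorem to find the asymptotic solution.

a=8, b=3, f(n)=23*n^3. log_3(8) = 1.893 < 3. Case 3: T(n) = O(n^3).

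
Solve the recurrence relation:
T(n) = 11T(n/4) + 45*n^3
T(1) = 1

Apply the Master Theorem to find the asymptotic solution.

a=11, b=4, f(n)=45*n^3. log_4(11) = 1.73 < 3. Case 3: T(n) = O(n^3).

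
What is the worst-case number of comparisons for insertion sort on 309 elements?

Insertion sort on reverse-sorted input: 1 + 2 + ... + (309-1) = 47586 comparisons.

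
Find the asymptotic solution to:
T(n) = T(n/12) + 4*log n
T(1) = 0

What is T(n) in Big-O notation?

Each of the log_12(n) levels adds O(log n). T(n) = O(log^2 n).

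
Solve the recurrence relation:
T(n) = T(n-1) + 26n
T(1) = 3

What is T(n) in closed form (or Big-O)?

Unrolling: T(n) = 3 + 26*(2 + 3 + ... + n) = 3 + 26*(n(n+1)/2 - 1) = O(n^2).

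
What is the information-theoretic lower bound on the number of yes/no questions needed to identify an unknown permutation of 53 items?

There are 53! = 4274883284060025564298013753389399649690343788366813724672000000000000 permutations. Each yes/no question gives at most 1 bit, so at least ceil(log_2(4274883284060025564298013753389399649690343788366813724672000000000000)) = 232 questions are needed.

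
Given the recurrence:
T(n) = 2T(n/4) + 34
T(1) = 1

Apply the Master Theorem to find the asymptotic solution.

a=2, b=4, f(n)=34. log_4(2) = 0.5. Case 1 of Master Theorem: T(n) = O(n^0.5).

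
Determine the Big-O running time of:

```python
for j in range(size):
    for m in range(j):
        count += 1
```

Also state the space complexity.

Time complexity: O(n^2).
Space complexity: O(1).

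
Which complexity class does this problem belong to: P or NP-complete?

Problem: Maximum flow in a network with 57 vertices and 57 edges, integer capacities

This problem is in P: Edmonds-Karp / push-relabel run in polynomial time.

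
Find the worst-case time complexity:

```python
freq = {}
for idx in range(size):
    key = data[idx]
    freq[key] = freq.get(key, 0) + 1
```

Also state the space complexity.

Time complexity: O(n).
Space complexity: O(n).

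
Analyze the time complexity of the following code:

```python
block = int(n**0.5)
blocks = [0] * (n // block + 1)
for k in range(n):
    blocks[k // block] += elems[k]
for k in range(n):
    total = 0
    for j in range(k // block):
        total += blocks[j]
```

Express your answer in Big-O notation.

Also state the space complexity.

Time complexity: O(n * sqrt(n)).
Space complexity: O(sqrt(n)).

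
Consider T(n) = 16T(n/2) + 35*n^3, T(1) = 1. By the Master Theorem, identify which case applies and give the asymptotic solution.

a=16, b=2, f(n)=35*n^3.
log_2(16) = 4 > 3.
Since f(n) = O(n^3) is polynomially smaller than n^4, Case 1 applies.
T(n) = Theta(n^4).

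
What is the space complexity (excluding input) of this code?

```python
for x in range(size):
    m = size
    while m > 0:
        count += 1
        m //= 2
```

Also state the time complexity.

Space complexity: O(1).
Only a constant amount of auxiliary storage is used; nothing grows with n.
Time complexity: O(n log n).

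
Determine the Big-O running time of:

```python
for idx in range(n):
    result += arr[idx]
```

Time complexity: O(n).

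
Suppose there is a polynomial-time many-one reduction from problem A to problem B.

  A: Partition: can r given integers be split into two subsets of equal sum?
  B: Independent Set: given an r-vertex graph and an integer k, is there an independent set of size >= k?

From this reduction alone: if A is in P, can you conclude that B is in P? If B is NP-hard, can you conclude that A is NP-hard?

A poly-time reduction A <=_p B transfers tractability DOWN (B easy => A easy) and hardness UP (A hard => B hard), not the reverse.
From A in P, the reduction alone does NOT give B in P: any problem in P trivially reduces to SAT, yet SAT is not known to be in P.
From B NP-hard, the reduction alone does NOT give A NP-hard: again, easy problems reduce to hard ones.
(Here in fact A is NP-complete and B is NP-complete.)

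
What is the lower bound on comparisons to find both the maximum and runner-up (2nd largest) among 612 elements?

Lower bound: finding the max needs 612-1 comparisons. By an adversary weight-doubling argument, the maximum element must personally win at least ceil(log_2(612)) = 10 comparisons in any correct algorithm. The 2nd largest is among those 10 direct losers, and distinguishing it requires 10-1 more comparisons. Total >= 612-1 + 10-1 = 620. A balanced tournament achieves this bound exactly.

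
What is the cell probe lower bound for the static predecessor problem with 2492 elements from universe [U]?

The Patrascu-Thorup lower bound shows any data structure on n = 2492 elements using O(n * polylog(n)) space requires Omega(log log U) query time. van Emde Boas trees achieve O(log log U) with O(U) space.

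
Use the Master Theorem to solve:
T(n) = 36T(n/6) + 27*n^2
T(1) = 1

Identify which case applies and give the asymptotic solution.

a=36, b=6, f(n)=27*n^2.
log_6(36) = 2, so n^(log_b(a)) = n^2.
f(n) = Theta(n^2), so Case 2 applies.
T(n) = Theta(n^2 log n).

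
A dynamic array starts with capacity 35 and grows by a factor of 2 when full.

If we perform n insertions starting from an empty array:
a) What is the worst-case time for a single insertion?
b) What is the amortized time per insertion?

(a) Worst-case single insertion: O(n) -- when the array is full at capacity c, the resize copies all c elements, and c can be Theta(n).
(b) Resizes happen at sizes 35, 70, 140, ... Total copy cost for n insertions: 35 + 70 + ... = O(n) (geometric series with ratio 1/2). Amortized cost per insertion: O(n)/n = O(1).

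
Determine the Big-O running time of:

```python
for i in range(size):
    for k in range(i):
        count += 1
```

Time complexity: O(n^2).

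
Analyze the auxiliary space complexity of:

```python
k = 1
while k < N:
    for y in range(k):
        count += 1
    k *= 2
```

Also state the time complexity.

Space complexity: O(1).
Only a constant amount of auxiliary storage is used; nothing grows with n.
Time complexity: O(n).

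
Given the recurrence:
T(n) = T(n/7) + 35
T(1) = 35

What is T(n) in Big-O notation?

Each step divides n by 7 and adds 35. After log_7(n) steps, T(n) = O(log n).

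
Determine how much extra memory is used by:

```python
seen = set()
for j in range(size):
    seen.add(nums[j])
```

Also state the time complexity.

Space complexity: O(n).
Auxiliary storage grows linearly with the input size n in the worst case.
Time complexity: O(n).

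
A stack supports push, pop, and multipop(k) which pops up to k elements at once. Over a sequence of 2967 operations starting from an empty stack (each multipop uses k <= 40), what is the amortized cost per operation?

Each element is pushed exactly once and popped at most once (whether by pop or as part of a multipop). So the total number of individual pops over the whole sequence is at most the number of pushes, which is at most 2967. Total work <= 2 * 2967, hence O(1) amortized per operation.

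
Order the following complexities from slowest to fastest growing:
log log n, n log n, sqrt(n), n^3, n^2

Ordered by growth rate: log log n < sqrt(n) < n log n < n^2 < n^3.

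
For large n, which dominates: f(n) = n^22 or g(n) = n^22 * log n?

g(n) = n^22 * log n grows faster: extra log n factor -> infinity.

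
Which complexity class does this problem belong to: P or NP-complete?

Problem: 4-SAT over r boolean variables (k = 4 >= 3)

This problem is NP-complete: 3-SAT is NP-complete (Cook-Levin); k-SAT for k>=3 reduces from 3-SAT.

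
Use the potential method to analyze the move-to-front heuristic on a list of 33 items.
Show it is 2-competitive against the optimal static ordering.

Let Phi = number of inversions between the MTF list and the optimal static list (0 <= Phi <= C(33,2)). Accessing an element at MTF position k and optimal position j: the move-to-front destroys all k-1 inversions in front of it that are not in front in optimal (>= k-j of them) and creates at most j-1 new ones. Amortized cost <= k + (j-1) - (k-j) = 2j - 1 <= 2 * optimal cost.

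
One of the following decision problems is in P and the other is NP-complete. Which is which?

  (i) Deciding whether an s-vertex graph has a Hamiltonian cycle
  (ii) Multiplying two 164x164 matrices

(i) is NP-complete: one of Karp's 21 NP-complete problems.
(ii) is P: the schoolbook algorithm runs in O(n^3).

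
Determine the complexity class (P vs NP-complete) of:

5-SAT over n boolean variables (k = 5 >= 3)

This problem is NP-complete: 3-SAT is NP-complete (Cook-Levin); k-SAT for k>=3 reduces from 3-SAT.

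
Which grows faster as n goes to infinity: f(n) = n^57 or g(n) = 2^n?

g(n) = 2^n grows faster: any exponential with base > 1 dominates every polynomial.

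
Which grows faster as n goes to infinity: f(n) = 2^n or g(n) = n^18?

f(n) = 2^n grows faster: any exponential with base > 1 dominates every polynomial.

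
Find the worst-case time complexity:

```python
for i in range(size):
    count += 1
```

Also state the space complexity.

Time complexity: O(n).
Space complexity: O(1).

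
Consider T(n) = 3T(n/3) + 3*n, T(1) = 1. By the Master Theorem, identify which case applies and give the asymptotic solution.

a=3, b=3, f(n)=3*n.
log_3(3) = 1, so n^(log_b(a)) = n.
f(n) = Theta(n), so Case 2 applies.
T(n) = Theta(n log n).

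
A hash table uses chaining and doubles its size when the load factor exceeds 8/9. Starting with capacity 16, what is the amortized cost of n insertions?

Rehashing occurs when load exceeds 8/9. Total rehash cost is geometric series summing to O(n). Each insertion itself is O(1). Amortized: O(1).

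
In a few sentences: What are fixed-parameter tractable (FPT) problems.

A problem parameterized by k is FPT if it can be solved in time f(k) * n^O(1), where f is any computable function of k alone. Vertex Cover parameterized by solution size k is FPT: O(2^k * n). The W-hierarchy (W[1], W[2], ...) classifies parameterized problems by hardness; Clique parameterized by clique size is W[1]-complete.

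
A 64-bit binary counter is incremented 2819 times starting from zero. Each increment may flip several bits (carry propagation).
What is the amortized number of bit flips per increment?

Bit i flips on every 2^i-th increment, so over 2819 increments bit i flips floor(2819/2^i) times. Summing over i: total flips < 2 * 2819. Amortized: < 2 = O(1) per increment.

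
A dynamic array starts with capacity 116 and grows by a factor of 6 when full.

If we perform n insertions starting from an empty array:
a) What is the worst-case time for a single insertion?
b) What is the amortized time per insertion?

(a) Worst-case single insertion: O(n) -- when the array is full at capacity c, the resize copies all c elements, and c can be Theta(n).
(b) Resizes happen at sizes 116, 696, 4176, ... Total copy cost for n insertions: 116 + 696 + ... = O(n) (geometric series with ratio 1/6). Amortized cost per insertion: O(n)/n = O(1).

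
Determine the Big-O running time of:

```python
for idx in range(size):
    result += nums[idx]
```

Time complexity: O(n).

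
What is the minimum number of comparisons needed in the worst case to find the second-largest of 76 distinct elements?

Lower bound: finding the max needs 76-1 comparisons. By the adversary weight-doubling argument, the max must personally win >= ceil(log_2(76)) = 7 comparisons; the 2nd-largest is among those 7 losers, needing 7-1 more comparisons. Total >= 76-1 + 7-1 = 81. A balanced knockout tournament achieves this.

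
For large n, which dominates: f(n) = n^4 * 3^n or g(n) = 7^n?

g(n) = 7^n grows faster: 7^n / (n^4 3^n) = (7/3)^n / n^4 -> infinity since 7/3 > 1.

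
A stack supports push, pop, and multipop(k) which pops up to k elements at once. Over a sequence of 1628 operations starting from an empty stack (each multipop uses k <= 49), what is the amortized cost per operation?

Each element is pushed exactly once and popped at most once (whether by pop or as part of a multipop). So the total number of individual pops over the whole sequence is at most the number of pushes, which is at most 1628. Total work <= 2 * 1628, hence O(1) amortized per operation.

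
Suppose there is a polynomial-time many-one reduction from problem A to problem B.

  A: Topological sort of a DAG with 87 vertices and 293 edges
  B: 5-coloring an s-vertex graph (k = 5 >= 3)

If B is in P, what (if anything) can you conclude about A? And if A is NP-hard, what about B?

A poly-time reduction A <=_p B means any A-instance can be transformed to a B-instance in poly time.
If B is in P: compose the reduction with B's poly-time algorithm to solve A in poly time, so A is in P.
If A is NP-hard: every NP problem reduces to A, which reduces to B; composing reductions, every NP problem reduces to B, so B is NP-hard.
(Here in fact A is P and B is NP-complete.)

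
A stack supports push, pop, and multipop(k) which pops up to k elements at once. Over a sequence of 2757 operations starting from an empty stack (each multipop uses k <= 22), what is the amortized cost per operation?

Each element is pushed exactly once and popped at most once (whether by pop or as part of a multipop). So the total number of individual pops over the whole sequence is at most the number of pushes, which is at most 2757. Total work <= 2 * 2757, hence O(1) amortized per operation.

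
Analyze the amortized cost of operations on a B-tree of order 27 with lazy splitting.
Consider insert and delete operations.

In a B-tree of order 27, a node splits when it has 27 keys. With lazy splitting, we use potential Phi = number of full nodes + number of near-empty nodes. Each split costs O(1) but reduces potential. Between splits, at least 13 insertions must occur in that node. Amortized structural cost is O(1) per operation, plus O(log_27 n) traversal.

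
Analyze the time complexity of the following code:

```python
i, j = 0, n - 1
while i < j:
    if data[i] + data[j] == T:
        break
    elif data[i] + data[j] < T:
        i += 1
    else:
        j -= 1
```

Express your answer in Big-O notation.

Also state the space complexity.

Time complexity: O(n).
Space complexity: O(1).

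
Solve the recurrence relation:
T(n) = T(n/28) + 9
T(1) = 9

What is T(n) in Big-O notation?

Each step divides n by 28 and adds 9. After log_28(n) steps, T(n) = O(log n).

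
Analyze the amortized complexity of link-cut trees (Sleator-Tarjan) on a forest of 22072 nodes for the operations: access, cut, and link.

Link-cut trees represent the forest using splay trees over preferred paths. With potential Phi = sum over nodes of log(size of virtual subtree), each access on 22072 nodes is O(log 22072) = O(log n) amortized by the splay-tree access lemma. Cut and link are O(1) plus one access.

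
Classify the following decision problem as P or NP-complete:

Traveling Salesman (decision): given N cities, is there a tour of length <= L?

This problem is NP-complete: reduces from Hamiltonian Cycle.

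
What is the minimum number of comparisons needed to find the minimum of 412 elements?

Finding the minimum requires 411 comparisons, identical reasoning to finding the maximum. Each comparison eliminates one candidate.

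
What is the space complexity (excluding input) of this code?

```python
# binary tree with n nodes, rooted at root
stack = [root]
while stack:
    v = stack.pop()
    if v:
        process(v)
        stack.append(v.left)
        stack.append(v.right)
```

Space complexity: O(n).
Auxiliary storage grows linearly with the input size n in the worst case.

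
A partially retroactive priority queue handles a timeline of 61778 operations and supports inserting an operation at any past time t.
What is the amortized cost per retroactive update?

Partially retroactive priority queues (Demaine-Iacono-Langerman) allow updates at past times with queries only at the present. With a balanced BST over the m = 61778 timeline events tracking bridges, each retroactive insert or delete is O(log m) amortized.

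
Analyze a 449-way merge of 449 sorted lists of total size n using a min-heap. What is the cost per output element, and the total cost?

Maintain a min-heap of size 449 holding the current head of each list. Each output step does one extract-min (O(log 449)) and one insert of that list's next element (O(log 449)). Each of the n elements passes through the heap exactly once, so the total cost is O(n log 449), i.e. O(log 449) per output element.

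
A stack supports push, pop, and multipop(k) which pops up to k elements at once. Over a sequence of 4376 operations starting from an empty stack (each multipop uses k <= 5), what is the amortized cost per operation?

Each element is pushed exactly once and popped at most once (whether by pop or as part of a multipop). So the total number of individual pops over the whole sequence is at most the number of pushes, which is at most 4376. Total work <= 2 * 4376, hence O(1) amortized per operation.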